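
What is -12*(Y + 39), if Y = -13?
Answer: -312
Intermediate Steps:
-12*(Y + 39) = -12*(-13 + 39) = -12*26 = -312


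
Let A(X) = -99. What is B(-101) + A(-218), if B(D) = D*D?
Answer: 10102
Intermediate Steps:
B(D) = D**2
B(-101) + A(-218) = (-101)**2 - 99 = 10201 - 99 = 10102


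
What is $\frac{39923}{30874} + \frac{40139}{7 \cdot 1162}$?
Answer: $\frac{390996292}{62782279} \approx 6.2278$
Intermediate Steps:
$\frac{39923}{30874} + \frac{40139}{7 \cdot 1162} = 39923 \cdot \frac{1}{30874} + \frac{40139}{8134} = \frac{39923}{30874} + 40139 \cdot \frac{1}{8134} = \frac{39923}{30874} + \frac{40139}{8134} = \frac{390996292}{62782279}$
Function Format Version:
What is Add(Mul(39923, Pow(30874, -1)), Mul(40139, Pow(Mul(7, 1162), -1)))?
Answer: Rational(390996292, 62782279) ≈ 6.2278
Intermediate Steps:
Add(Mul(39923, Pow(30874, -1)), Mul(40139, Pow(Mul(7, 1162), -1))) = Add(Mul(39923, Rational(1, 30874)), Mul(40139, Pow(8134, -1))) = Add(Rational(39923, 30874), Mul(40139, Rational(1, 8134))) = Add(Rational(39923, 30874), Rational(40139, 8134)) = Rational(390996292, 62782279)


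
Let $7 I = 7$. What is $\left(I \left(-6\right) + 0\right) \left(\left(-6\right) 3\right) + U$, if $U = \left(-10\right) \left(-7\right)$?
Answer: $178$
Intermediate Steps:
$I = 1$ ($I = \frac{1}{7} \cdot 7 = 1$)
$U = 70$
$\left(I \left(-6\right) + 0\right) \left(\left(-6\right) 3\right) + U = \left(1 \left(-6\right) + 0\right) \left(\left(-6\right) 3\right) + 70 = \left(-6 + 0\right) \left(-18\right) + 70 = \left(-6\right) \left(-18\right) + 70 = 108 + 70 = 178$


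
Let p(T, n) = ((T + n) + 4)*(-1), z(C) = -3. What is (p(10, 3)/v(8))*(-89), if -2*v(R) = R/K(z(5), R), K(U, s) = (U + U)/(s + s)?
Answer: 4539/32 ≈ 141.84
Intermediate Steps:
K(U, s) = U/s (K(U, s) = (2*U)/((2*s)) = (2*U)*(1/(2*s)) = U/s)
p(T, n) = -4 - T - n (p(T, n) = (4 + T + n)*(-1) = -4 - T - n)
v(R) = R²/6 (v(R) = -R/(2*((-3/R))) = -R*(-R/3)/2 = -(-1)*R²/6 = R²/6)
(p(10, 3)/v(8))*(-89) = ((-4 - 1*10 - 1*3)/(((⅙)*8²)))*(-89) = ((-4 - 10 - 3)/(((⅙)*64)))*(-89) = -17/32/3*(-89) = -17*3/32*(-89) = -51/32*(-89) = 4539/32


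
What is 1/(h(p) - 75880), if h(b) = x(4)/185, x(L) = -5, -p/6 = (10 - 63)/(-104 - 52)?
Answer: -37/2807561 ≈ -1.3179e-5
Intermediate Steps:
p = -53/26 (p = -6*(10 - 63)/(-104 - 52) = -(-318)/(-156) = -(-318)*(-1)/156 = -6*53/156 = -53/26 ≈ -2.0385)
h(b) = -1/37 (h(b) = -5/185 = -5*1/185 = -1/37)
1/(h(p) - 75880) = 1/(-1/37 - 75880) = 1/(-2807561/37) = -37/2807561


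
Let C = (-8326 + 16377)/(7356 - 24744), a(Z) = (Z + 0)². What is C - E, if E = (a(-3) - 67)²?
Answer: -58501283/17388 ≈ -3364.5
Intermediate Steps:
a(Z) = Z²
E = 3364 (E = ((-3)² - 67)² = (9 - 67)² = (-58)² = 3364)
C = -8051/17388 (C = 8051/(-17388) = 8051*(-1/17388) = -8051/17388 ≈ -0.46302)
C - E = -8051/17388 - 1*3364 = -8051/17388 - 3364 = -58501283/17388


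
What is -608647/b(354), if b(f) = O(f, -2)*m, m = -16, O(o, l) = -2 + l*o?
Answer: -608647/11360 ≈ -53.578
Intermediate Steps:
b(f) = 32 + 32*f (b(f) = (-2 - 2*f)*(-16) = 32 + 32*f)
-608647/b(354) = -608647/(32 + 32*354) = -608647/(32 + 11328) = -608647/11360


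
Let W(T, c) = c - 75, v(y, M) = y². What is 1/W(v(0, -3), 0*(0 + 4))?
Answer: -1/75 ≈ -0.013333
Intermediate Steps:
W(T, c) = -75 + c
1/W(v(0, -3), 0*(0 + 4)) = 1/(-75 + 0*(0 + 4)) = 1/(-75 + 0*4) = 1/(-75 + 0) = 1/(-75) = -1/75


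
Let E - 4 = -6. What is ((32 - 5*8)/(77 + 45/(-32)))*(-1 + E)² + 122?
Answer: 292814/2419 ≈ 121.05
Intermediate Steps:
E = -2 (E = 4 - 6 = -2)
((32 - 5*8)/(77 + 45/(-32)))*(-1 + E)² + 122 = ((32 - 5*8)/(77 + 45/(-32)))*(-1 - 2)² + 122 = ((32 - 40)/(77 + 45*(-1/32)))*(-3)² + 122 = -8/(77 - 45/32)*9 + 122 = -8/2419/32*9 + 122 = -8*32/2419*9 + 122 = -256/2419*9 + 122 = -2304/2419 + 122 = 292814/2419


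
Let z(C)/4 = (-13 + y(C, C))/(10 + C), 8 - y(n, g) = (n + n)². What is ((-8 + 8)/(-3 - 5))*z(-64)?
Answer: 0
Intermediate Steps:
y(n, g) = 8 - 4*n² (y(n, g) = 8 - (n + n)² = 8 - (2*n)² = 8 - 4*n²)
z(C) = 4*(-5 - 4*C²)/(10 + C) (z(C) = 4*((-13 + (8 - 4*C²))/(10 + C)) = 4*((-5 - 4*C²)/(10 + C)) = 4*(-5 - 4*C²)/(10 + C))
((-8 + 8)/(-3 - 5))*z(-64) = ((-8 + 8)/(-3 - 5))*(4*(-5 - 4*(-64)²)/(10 - 64)) = (0/(-8))*(4*(-5 - 4*4096)/(-54)) = (0*(-⅛))*(4*(-1/54)*(-5 - 16384)) = 0*(4*(-1/54)*(-16389)) = 0*1214 = 0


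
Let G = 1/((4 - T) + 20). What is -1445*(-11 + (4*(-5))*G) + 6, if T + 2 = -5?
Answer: 521831/31 ≈ 16833.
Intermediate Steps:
T = -7 (T = -2 - 5 = -7)
G = 1/31 (G = 1/((4 - 1*(-7)) + 20) = 1/((4 + 7) + 20) = 1/(11 + 20) = 1/31 ≈ 0.032258)
-1445*(-11 + (4*(-5))*G) + 6 = -1445*(-11 + (4*(-5))*(1/31)) + 6 = -1445*(-11 - 20*1/31) + 6 = -1445*(-11 - 20/31) + 6 = -1445*(-361/31) + 6 = 521645/31 + 6 = 521831/31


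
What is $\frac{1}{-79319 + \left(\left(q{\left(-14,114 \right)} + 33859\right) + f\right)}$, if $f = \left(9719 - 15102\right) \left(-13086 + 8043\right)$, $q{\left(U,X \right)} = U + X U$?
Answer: $\frac{1}{27099399} \approx 3.6901 \cdot 10^{-8}$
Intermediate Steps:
$q{\left(U,X \right)} = U + U X$
$f = 27146469$ ($f = \left(-5383\right) \left(-5043\right) = 27146469$)
$\frac{1}{-79319 + \left(\left(q{\left(-14,114 \right)} + 33859\right) + f\right)} = \frac{1}{-79319 + \left(\left(- 14 \left(1 + 114\right) + 33859\right) + 27146469\right)} = \frac{1}{-79319 + \left(\left(\left(-14\right) 115 + 33859\right) + 27146469\right)} = \frac{1}{-79319 + \left(\left(-1610 + 33859\right) + 27146469\right)} = \frac{1}{-79319 + \left(32249 + 27146469\right)} = \frac{1}{-79319 + 27178718} = \frac{1}{27099399}$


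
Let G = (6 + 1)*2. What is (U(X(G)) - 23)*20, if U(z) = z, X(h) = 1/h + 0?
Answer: -3210/7 ≈ -458.57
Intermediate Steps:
G = 14 (G = 7*2 = 14)
X(h) = 1/h
(U(X(G)) - 23)*20 = (1/14 - 23)*20 = -321/14*20 = -3210/7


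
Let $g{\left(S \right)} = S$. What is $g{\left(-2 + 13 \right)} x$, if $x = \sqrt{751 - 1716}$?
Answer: $11 i \sqrt{965} \approx 341.71 i$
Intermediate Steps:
$x = i \sqrt{965}$ ($x = \sqrt{-965} = i \sqrt{965} \approx 31.064 i$)
$g{\left(-2 + 13 \right)} x = \left(-2 + 13\right) i \sqrt{965} = 11 i \sqrt{965}$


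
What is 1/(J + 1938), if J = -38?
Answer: 1/1900 ≈ 0.00052632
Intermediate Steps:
1/(J + 1938) = 1/(-38 + 1938) = 1/1900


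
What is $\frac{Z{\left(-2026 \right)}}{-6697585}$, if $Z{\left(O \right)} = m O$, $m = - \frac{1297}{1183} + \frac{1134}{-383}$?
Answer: $- \frac{3724341098}{3034602090065} \approx -0.0012273$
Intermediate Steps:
$m = - \frac{1838273}{453089}$ ($m = \left(-1297\right) \frac{1}{1183} + 1134 \left(- \frac{1}{383}\right) = - \frac{1297}{1183} - \frac{1134}{383} = - \frac{1838273}{453089} \approx -4.0572$)
$Z{\left(O \right)} = - \frac{1838273 O}{453089}$
$\frac{Z{\left(-2026 \right)}}{-6697585} = \frac{\left(- \frac{1838273}{453089}\right) \left(-2026\right)}{-6697585} = \frac{3724341098}{453089} \left(- \frac{1}{6697585}\right) = - \frac{3724341098}{3034602090065}$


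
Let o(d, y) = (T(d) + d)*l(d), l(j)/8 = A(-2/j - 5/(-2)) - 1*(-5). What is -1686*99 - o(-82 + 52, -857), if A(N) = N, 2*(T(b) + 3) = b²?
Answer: -960782/5 ≈ -1.9216e+5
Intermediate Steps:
T(b) = -3 + b²/2
l(j) = 60 - 16/j (l(j) = 8*((-2/j - 5/(-2)) - 1*(-5)) = 8*((-2/j - 5*(-½)) + 5) = 8*((-2/j + 5/2) + 5) = 8*((5/2 - 2/j) + 5) = 8*(15/2 - 2/j) = 60 - 16/j)
o(d, y) = (60 - 16/d)*(-3 + d + d²/2) (o(d, y) = ((-3 + d²/2) + d)*(60 - 16/d) = (-3 + d + d²/2)*(60 - 16/d) = (60 - 16/d)*(-3 + d + d²/2))
-1686*99 - o(-82 + 52, -857) = -1686*99 - (-196 + 30*(-82 + 52)² + 48/(-82 + 52) + 52*(-82 + 52)) = -166914 - (-196 + 30*(-30)² + 48/(-30) + 52*(-30)) = -166914 - (-196 + 30*900 + 48*(-1/30) - 1560) = -166914 - (-196 + 27000 - 8/5 - 1560) = -166914 - 1*126212/5 = -166914 - 126212/5 = -960782/5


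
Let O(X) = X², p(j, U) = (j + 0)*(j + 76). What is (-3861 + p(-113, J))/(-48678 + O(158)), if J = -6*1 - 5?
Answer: -160/11857 ≈ -0.013494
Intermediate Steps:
J = -11 (J = -6 - 5 = -11)
p(j, U) = j*(76 + j)
(-3861 + p(-113, J))/(-48678 + O(158)) = (-3861 - 113*(76 - 113))/(-48678 + 158²) = (-3861 - 113*(-37))/(-48678 + 24964) = (-3861 + 4181)/(-23714) = 320*(-1/23714) = -160/11857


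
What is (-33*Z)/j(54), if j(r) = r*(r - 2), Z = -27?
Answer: 33/104 ≈ 0.31731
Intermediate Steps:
j(r) = r*(-2 + r)
(-33*Z)/j(54) = (-33*(-27))/((54*(-2 + 54))) = 891/((54*52)) = 891/2808 = 891*(1/2808) = 33/104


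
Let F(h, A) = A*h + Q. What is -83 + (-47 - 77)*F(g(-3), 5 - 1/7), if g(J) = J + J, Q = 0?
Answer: 24715/7 ≈ 3530.7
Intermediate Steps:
g(J) = 2*J
F(h, A) = A*h (F(h, A) = A*h + 0 = A*h)
-83 + (-47 - 77)*F(g(-3), 5 - 1/7) = -83 + (-47 - 77)*((5 - 1/7)*(2*(-3))) = -83 - 124*(5 - 1*⅐)*(-6) = -83 - 124*(5 - ⅐)*(-6) = -83 - 4216*(-6)/7 = -83 - 124*(-204/7) = -83 + 25296/7 = 24715/7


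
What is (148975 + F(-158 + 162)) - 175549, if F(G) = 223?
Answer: -26351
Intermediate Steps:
(148975 + F(-158 + 162)) - 175549 = (148975 + 223) - 175549 = 149198 - 175549 = -26351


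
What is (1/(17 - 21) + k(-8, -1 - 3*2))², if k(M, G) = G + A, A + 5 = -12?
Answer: 9409/16 ≈ 588.06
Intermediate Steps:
A = -17 (A = -5 - 12 = -17)
k(M, G) = -17 + G (k(M, G) = G - 17 = -17 + G)
(1/(17 - 21) + k(-8, -1 - 3*2))² = (1/(17 - 21) + (-17 + (-1 - 3*2)))² = (1/(-4) + (-17 + (-1 - 6)))² = (-¼ + (-17 - 7))² = (-¼ - 24)² = (-97/4)² = 9409/16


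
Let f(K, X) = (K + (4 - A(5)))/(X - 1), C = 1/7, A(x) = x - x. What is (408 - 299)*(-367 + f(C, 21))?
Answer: -5597259/140 ≈ -39980.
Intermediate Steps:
A(x) = 0
C = ⅐ ≈ 0.14286
f(K, X) = (4 + K)/(-1 + X) (f(K, X) = (K + (4 - 1*0))/(X - 1) = (K + (4 + 0))/(-1 + X) = (K + 4)/(-1 + X) = (4 + K)/(-1 + X))
(408 - 299)*(-367 + f(C, 21)) = (408 - 299)*(-367 + (4 + ⅐)/(-1 + 21)) = 109*(-367 + (29/7)/20) = 109*(-367 + (1/20)*(29/7)) = 109*(-367 + 29/140) = 109*(-51351/140) = -5597259/140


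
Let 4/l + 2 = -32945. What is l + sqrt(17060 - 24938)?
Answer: -4/32947 + I*sqrt(7878) ≈ -0.00012141 + 88.758*I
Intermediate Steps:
l = -4/32947 (l = 4/(-2 - 32945) = 4/(-32947) = 4*(-1/32947) = -4/32947 ≈ -0.00012141)
l + sqrt(17060 - 24938) = -4/32947 + sqrt(17060 - 24938) = -4/32947 + sqrt(-7878) = -4/32947 + I*sqrt(7878)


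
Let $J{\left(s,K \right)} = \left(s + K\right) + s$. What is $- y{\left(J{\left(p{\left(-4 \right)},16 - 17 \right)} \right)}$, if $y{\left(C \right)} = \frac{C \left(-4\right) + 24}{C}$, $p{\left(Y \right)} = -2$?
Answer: $\frac{44}{5} \approx 8.8$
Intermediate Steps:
$J{\left(s,K \right)} = K + 2 s$ ($J{\left(s,K \right)} = \left(K + s\right) + s = K + 2 s$)
$y{\left(C \right)} = \frac{24 - 4 C}{C}$ ($y{\left(C \right)} = \frac{- 4 C + 24}{C} = \frac{24 - 4 C}{C}$)
$- y{\left(J{\left(p{\left(-4 \right)},16 - 17 \right)} \right)} = - (-4 + \frac{24}{\left(16 - 17\right) + 2 \left(-2\right)}) = - (-4 + \frac{24}{-1 - 4}) = - (-4 + \frac{24}{-5}) = - (-4 + 24 \left(- \frac{1}{5}\right)) = - (-4 - \frac{24}{5}) = \left(-1\right) \left(- \frac{44}{5}\right) = \frac{44}{5}$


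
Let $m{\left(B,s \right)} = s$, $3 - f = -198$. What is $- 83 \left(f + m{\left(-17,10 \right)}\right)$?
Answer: $-17513$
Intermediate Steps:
$f = 201$ ($f = 3 - -198 = 3 + 198 = 201$)
$- 83 \left(f + m{\left(-17,10 \right)}\right) = - 83 \left(201 + 10\right) = \left(-83\right) 211 = -17513$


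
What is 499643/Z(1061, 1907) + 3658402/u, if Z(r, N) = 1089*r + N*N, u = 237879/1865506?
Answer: 32704834514709631333/1139934722562 ≈ 2.8690e+7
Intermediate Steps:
u = 237879/1865506 (u = 237879*(1/1865506) = 237879/1865506 ≈ 0.12751)
Z(r, N) = N² + 1089*r (Z(r, N) = 1089*r + N² = N² + 1089*r)
499643/Z(1061, 1907) + 3658402/u = 499643/(1907² + 1089*1061) + 3658402/(237879/1865506) = 499643/(3636649 + 1155429) + 3658402*(1865506/237879) = 499643/4792078 + 6824770881412/237879 = 32704834514709631333/1139934722562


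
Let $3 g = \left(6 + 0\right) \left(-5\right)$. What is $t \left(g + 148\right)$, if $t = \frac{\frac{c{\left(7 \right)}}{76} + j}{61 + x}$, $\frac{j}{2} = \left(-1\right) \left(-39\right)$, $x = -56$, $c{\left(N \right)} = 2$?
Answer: $\frac{40917}{19} \approx 2153.5$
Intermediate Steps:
$j = 78$ ($j = 2 \left(\left(-1\right) \left(-39\right)\right) = 2 \cdot 39 = 78$)
$g = -10$ ($g = \frac{\left(6 + 0\right) \left(-5\right)}{3} = \frac{6 \left(-5\right)}{3} = \frac{1}{3} \left(-30\right) = -10$)
$t = \frac{593}{38}$ ($t = \frac{\frac{2}{76} + 78}{61 - 56} = \frac{2 \cdot \frac{1}{76} + 78}{5} = \left(\frac{1}{38} + 78\right) \frac{1}{5} = \frac{2965}{38} \cdot \frac{1}{5} = \frac{593}{38} \approx 15.605$)
$t \left(g + 148\right) = \frac{593 \left(-10 + 148\right)}{38} = \frac{593}{38} \cdot 138 = \frac{40917}{19}$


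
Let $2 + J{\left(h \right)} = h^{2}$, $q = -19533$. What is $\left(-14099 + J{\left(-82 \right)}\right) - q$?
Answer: $12156$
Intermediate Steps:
$J{\left(h \right)} = -2 + h^{2}$
$\left(-14099 + J{\left(-82 \right)}\right) - q = \left(-14099 - \left(2 - \left(-82\right)^{2}\right)\right) - -19533 = \left(-14099 + \left(-2 + 6724\right)\right) + 19533 = \left(-14099 + 6722\right) + 19533 = -7377 + 19533 = 12156$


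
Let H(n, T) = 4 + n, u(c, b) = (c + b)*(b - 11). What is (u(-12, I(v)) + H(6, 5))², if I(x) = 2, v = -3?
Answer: 10000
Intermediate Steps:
u(c, b) = (-11 + b)*(b + c) (u(c, b) = (b + c)*(-11 + b) = (-11 + b)*(b + c))
(u(-12, I(v)) + H(6, 5))² = ((2² - 11*2 - 11*(-12) + 2*(-12)) + (4 + 6))² = ((4 - 22 + 132 - 24) + 10)² = (90 + 10)² = 100² = 10000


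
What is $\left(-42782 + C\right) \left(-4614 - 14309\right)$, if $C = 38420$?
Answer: $82542126$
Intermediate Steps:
$\left(-42782 + C\right) \left(-4614 - 14309\right) = \left(-42782 + 38420\right) \left(-4614 - 14309\right) = \left(-4362\right) \left(-18923\right) = 82542126$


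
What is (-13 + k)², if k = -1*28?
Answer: 1681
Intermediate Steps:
k = -28
(-13 + k)² = (-13 - 28)² = (-41)² = 1681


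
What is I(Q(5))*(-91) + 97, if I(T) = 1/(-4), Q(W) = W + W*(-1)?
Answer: 479/4 ≈ 119.75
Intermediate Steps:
Q(W) = 0 (Q(W) = W - W = 0)
I(T) = -¼
I(Q(5))*(-91) + 97 = -¼*(-91) + 97 = 91/4 + 97 = 479/4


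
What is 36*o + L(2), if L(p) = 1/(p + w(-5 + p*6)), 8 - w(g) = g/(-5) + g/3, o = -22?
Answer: -107697/136 ≈ -791.89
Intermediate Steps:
w(g) = 8 - 2*g/15 (w(g) = 8 - (g/(-5) + g/3) = 8 - (g*(-⅕) + g*(⅓)) = 8 - (-g/5 + g/3) = 8 - 2*g/15)
L(p) = 1/(26/3 + p/5) (L(p) = 1/(p + (8 - 2*(-5 + p*6)/15)) = 1/(p + (8 - 2*(-5 + 6*p)/15)) = 1/(p + (8 + (⅔ - 4*p/5))) = 1/(p + (26/3 - 4*p/5)) = 1/(26/3 + p/5))
36*o + L(2) = 36*(-22) + 15/(130 + 3*2) = -792 + 15/(130 + 6) = -792 + 15/136 = -107697/136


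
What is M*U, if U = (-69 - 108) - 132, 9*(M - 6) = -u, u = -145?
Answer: -20497/3 ≈ -6832.3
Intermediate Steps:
M = 199/9 (M = 6 + (-1*(-145))/9 = 6 + (⅑)*145 = 6 + 145/9 = 199/9 ≈ 22.111)
U = -309 (U = -177 - 132 = -309)
M*U = (199/9)*(-309) = -20497/3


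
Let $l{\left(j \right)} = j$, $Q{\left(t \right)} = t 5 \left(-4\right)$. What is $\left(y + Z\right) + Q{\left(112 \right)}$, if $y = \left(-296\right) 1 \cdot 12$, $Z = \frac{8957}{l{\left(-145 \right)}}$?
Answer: $- \frac{848797}{145} \approx -5853.8$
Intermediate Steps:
$Q{\left(t \right)} = - 20 t$ ($Q{\left(t \right)} = 5 t \left(-4\right) = - 20 t$)
$Z = - \frac{8957}{145}$ ($Z = \frac{8957}{-145} = 8957 \left(- \frac{1}{145}\right) = - \frac{8957}{145} \approx -61.772$)
$y = -3552$ ($y = \left(-296\right) 12 = -3552$)
$\left(y + Z\right) + Q{\left(112 \right)} = \left(-3552 - \frac{8957}{145}\right) - 2240 = - \frac{523997}{145} - 2240 = - \frac{848797}{145}$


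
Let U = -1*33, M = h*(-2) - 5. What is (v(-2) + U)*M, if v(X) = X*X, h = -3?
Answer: -29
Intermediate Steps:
v(X) = X**2
M = 1 (M = -3*(-2) - 5 = 6 - 5 = 1)
U = -33
(v(-2) + U)*M = ((-2)**2 - 33)*1 = (4 - 33)*1 = -29*1 = -29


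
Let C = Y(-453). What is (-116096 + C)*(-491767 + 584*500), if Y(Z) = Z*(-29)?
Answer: 20567810553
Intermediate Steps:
Y(Z) = -29*Z
C = 13137 (C = -29*(-453) = 13137)
(-116096 + C)*(-491767 + 584*500) = (-116096 + 13137)*(-491767 + 584*500) = -102959*(-491767 + 292000) = -102959*(-199767) = 20567810553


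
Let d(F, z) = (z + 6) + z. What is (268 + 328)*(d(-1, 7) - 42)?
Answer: -13112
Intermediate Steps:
d(F, z) = 6 + 2*z (d(F, z) = (6 + z) + z = 6 + 2*z)
(268 + 328)*(d(-1, 7) - 42) = (268 + 328)*((6 + 2*7) - 42) = 596*((6 + 14) - 42) = 596*(20 - 42) = 596*(-22) = -13112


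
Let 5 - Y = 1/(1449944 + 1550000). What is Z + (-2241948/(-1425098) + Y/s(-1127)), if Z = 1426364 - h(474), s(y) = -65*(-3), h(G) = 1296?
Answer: 594016583265704352211/416833383964920 ≈ 1.4251e+6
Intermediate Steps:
s(y) = 195
Y = 14999719/2999944 (Y = 5 - 1/(1449944 + 1550000) = 5 - 1/2999944 = 14999719/2999944 ≈ 5.0000)
Z = 1425068 (Z = 1426364 - 1*1296 = 1426364 - 1296 = 1425068)
Z + (-2241948/(-1425098) + Y/s(-1127)) = 1425068 + (-2241948/(-1425098) + (14999719/2999944)/195) = 1425068 + (-2241948*(-1/1425098) + (14999719/2999944)*(1/195)) = 1425068 + (1120974/712549 + 14999719/584989080) = 1425068 + 666445583737651/416833383964920 = 594016583265704352211/416833383964920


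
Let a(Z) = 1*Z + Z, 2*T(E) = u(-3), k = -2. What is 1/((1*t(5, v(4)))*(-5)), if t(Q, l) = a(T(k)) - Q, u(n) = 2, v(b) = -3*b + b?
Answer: 1/15 ≈ 0.066667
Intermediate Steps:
v(b) = -2*b
T(E) = 1 (T(E) = (1/2)*2 = 1)
a(Z) = 2*Z (a(Z) = Z + Z = 2*Z)
t(Q, l) = 2 - Q (t(Q, l) = 2*1 - Q = 2 - Q)
1/((1*t(5, v(4)))*(-5)) = 1/((1*(2 - 1*5))*(-5)) = 1/((1*(2 - 5))*(-5)) = 1/((1*(-3))*(-5)) = 1/(-3*(-5)) = 1/15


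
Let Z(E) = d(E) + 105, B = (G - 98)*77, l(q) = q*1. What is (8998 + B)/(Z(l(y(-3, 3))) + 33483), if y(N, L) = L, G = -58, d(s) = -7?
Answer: -3014/33581 ≈ -0.089753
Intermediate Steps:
l(q) = q
B = -12012 (B = (-58 - 98)*77 = -156*77 = -12012)
Z(E) = 98 (Z(E) = -7 + 105 = 98)
(8998 + B)/(Z(l(y(-3, 3))) + 33483) = (8998 - 12012)/(98 + 33483) = -3014/33581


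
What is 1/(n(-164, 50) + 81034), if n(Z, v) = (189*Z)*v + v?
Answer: -1/1468716 ≈ -6.8087e-7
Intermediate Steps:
n(Z, v) = v + 189*Z*v (n(Z, v) = 189*Z*v + v = v + 189*Z*v)
1/(n(-164, 50) + 81034) = 1/(50*(1 + 189*(-164)) + 81034) = 1/(50*(1 - 30996) + 81034) = 1/(50*(-30995) + 81034) = 1/(-1549750 + 81034) = 1/(-1468716) = -1/1468716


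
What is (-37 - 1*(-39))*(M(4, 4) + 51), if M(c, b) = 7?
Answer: 116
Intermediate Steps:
(-37 - 1*(-39))*(M(4, 4) + 51) = (-37 - 1*(-39))*(7 + 51) = (-37 + 39)*58 = 2*58 = 116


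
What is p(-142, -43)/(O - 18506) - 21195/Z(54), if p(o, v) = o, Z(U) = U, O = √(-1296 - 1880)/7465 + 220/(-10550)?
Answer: -83372304986143046059745/212417668547299597998 + 23596797815*I*√794/212417668547299597998 ≈ -392.49 + 3.1302e-9*I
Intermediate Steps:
O = -22/1055 + 2*I*√794/7465 (O = √(-3176)*(1/7465) + 220*(-1/10550) = (2*I*√794)*(1/7465) - 22/1055 = 2*I*√794/7465 - 22/1055 = -22/1055 + 2*I*√794/7465 ≈ -0.020853 + 0.0075494*I)
p(-142, -43)/(O - 18506) - 21195/Z(54) = -142/((-22/1055 + 2*I*√794/7465) - 18506) - 21195/54 = -142/(-19523852/1055 + 2*I*√794/7465) - 21195*1/54 = -142/(-19523852/1055 + 2*I*√794/7465) - 785/2 = -785/2 - 142/(-19523852/1055 + 2*I*√794/7465)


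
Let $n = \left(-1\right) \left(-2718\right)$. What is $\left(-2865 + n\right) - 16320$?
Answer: $-16467$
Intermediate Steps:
$n = 2718$
$\left(-2865 + n\right) - 16320 = \left(-2865 + 2718\right) - 16320 = -147 - 16320 = -16467$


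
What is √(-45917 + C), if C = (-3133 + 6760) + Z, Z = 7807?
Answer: I*√34483 ≈ 185.7*I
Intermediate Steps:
C = 11434 (C = (-3133 + 6760) + 7807 = 3627 + 7807 = 11434)
√(-45917 + C) = √(-45917 + 11434) = √(-34483) = I*√34483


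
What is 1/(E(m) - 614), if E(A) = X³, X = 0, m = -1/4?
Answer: -1/614 ≈ -0.0016287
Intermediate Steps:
m = -¼ (m = -1*¼ = -¼ ≈ -0.25000)
E(A) = 0 (E(A) = 0³ = 0)
1/(E(m) - 614) = 1/(0 - 614) = 1/(-614) = -1/614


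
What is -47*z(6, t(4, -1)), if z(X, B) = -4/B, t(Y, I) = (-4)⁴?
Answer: 47/64 ≈ 0.73438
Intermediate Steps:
t(Y, I) = 256
-47*z(6, t(4, -1)) = -(-188)/256 = -47*(-1/64) = 47/64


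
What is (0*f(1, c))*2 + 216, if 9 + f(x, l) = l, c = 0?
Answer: 216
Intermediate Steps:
f(x, l) = -9 + l
(0*f(1, c))*2 + 216 = (0*(-9 + 0))*2 + 216 = (0*(-9))*2 + 216 = 0*2 + 216 = 0 + 216 = 216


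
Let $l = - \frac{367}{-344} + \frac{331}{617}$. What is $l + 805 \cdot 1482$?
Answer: $\frac{253214326783}{212248} \approx 1.193 \cdot 10^{6}$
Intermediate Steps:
$l = \frac{340303}{212248}$ ($l = \left(-367\right) \left(- \frac{1}{344}\right) + 331 \cdot \frac{1}{617} = \frac{367}{344} + \frac{331}{617} = \frac{340303}{212248} \approx 1.6033$)
$l + 805 \cdot 1482 = \frac{340303}{212248} + 805 \cdot 1482 = \frac{340303}{212248} + 1193010 = \frac{253214326783}{212248}$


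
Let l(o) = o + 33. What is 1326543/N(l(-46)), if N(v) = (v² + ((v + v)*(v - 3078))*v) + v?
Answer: -1326543/1044602 ≈ -1.2699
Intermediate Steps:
l(o) = 33 + o
N(v) = v + v² + 2*v²*(-3078 + v) (N(v) = (v² + ((2*v)*(-3078 + v))*v) + v = (v² + (2*v*(-3078 + v))*v) + v = (v² + 2*v²*(-3078 + v)) + v = v + v² + 2*v²*(-3078 + v))
1326543/N(l(-46)) = 1326543/(((33 - 46)*(1 - 6155*(33 - 46) + 2*(33 - 46)²))) = 1326543/((-13*(1 - 6155*(-13) + 2*(-13)²))) = 1326543/((-13*(1 + 80015 + 2*169))) = 1326543/((-13*(1 + 80015 + 338))) = 1326543/((-13*80354)) = 1326543/(-1044602) = 1326543*(-1/1044602) = -1326543/1044602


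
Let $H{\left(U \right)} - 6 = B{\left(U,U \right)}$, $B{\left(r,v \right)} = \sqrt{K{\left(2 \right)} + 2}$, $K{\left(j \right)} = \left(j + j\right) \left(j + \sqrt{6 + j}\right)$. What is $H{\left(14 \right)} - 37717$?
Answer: $-37711 + \sqrt{10 + 8 \sqrt{2}} \approx -37706.0$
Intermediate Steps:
$K{\left(j \right)} = 2 j \left(j + \sqrt{6 + j}\right)$
$B{\left(r,v \right)} = \sqrt{10 + 8 \sqrt{2}}$ ($B{\left(r,v \right)} = \sqrt{2 \cdot 2 \left(2 + \sqrt{6 + 2}\right) + 2} = \sqrt{2 \cdot 2 \left(2 + \sqrt{8}\right) + 2} = \sqrt{2 \cdot 2 \left(2 + 2 \sqrt{2}\right) + 2} = \sqrt{\left(8 + 8 \sqrt{2}\right) + 2} = \sqrt{10 + 8 \sqrt{2}}$)
$H{\left(U \right)} = 6 + \sqrt{10 + 8 \sqrt{2}}$
$H{\left(14 \right)} - 37717 = \left(6 + \sqrt{10 + 8 \sqrt{2}}\right) - 37717 = -37711 + \sqrt{10 + 8 \sqrt{2}}$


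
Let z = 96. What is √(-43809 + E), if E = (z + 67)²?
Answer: 2*I*√4310 ≈ 131.3*I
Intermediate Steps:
E = 26569 (E = (96 + 67)² = 163² = 26569)
√(-43809 + E) = √(-43809 + 26569) = √(-17240) = 2*I*√4310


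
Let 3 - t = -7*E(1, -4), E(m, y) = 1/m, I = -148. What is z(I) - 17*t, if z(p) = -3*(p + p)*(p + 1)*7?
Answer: -913922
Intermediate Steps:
E(m, y) = 1/m
t = 10 (t = 3 - (-7)/1 = 3 - (-7) = 3 - 1*(-7) = 3 + 7 = 10)
z(p) = -42*p*(1 + p) (z(p) = -3*2*p*(1 + p)*7 = -6*p*(1 + p)*7 = -42*p*(1 + p))
z(I) - 17*t = -42*(-148)*(1 - 148) - 17*10 = -42*(-148)*(-147) - 1*170 = -913752 - 170 = -913922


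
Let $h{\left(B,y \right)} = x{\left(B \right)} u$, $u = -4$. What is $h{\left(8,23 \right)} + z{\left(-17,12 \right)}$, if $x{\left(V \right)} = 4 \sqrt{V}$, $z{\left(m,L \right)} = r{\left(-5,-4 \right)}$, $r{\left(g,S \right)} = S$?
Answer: $-4 - 32 \sqrt{2} \approx -49.255$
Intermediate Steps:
$z{\left(m,L \right)} = -4$
$h{\left(B,y \right)} = - 16 \sqrt{B}$ ($h{\left(B,y \right)} = 4 \sqrt{B} \left(-4\right) = - 16 \sqrt{B}$)
$h{\left(8,23 \right)} + z{\left(-17,12 \right)} = - 16 \sqrt{8} - 4 = - 16 \cdot 2 \sqrt{2} - 4 = - 32 \sqrt{2} - 4 = -4 - 32 \sqrt{2}$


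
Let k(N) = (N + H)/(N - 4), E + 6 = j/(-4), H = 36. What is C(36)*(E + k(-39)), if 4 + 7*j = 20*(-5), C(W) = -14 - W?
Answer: 33350/301 ≈ 110.80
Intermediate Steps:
j = -104/7 (j = -4/7 + (20*(-5))/7 = -4/7 + (⅐)*(-100) = -4/7 - 100/7 = -104/7 ≈ -14.857)
E = -16/7 (E = -6 - 104/7/(-4) = -6 - ¼*(-104/7) = -6 + 26/7 = -16/7 ≈ -2.2857)
k(N) = (36 + N)/(-4 + N) (k(N) = (N + 36)/(N - 4) = (36 + N)/(-4 + N))
C(36)*(E + k(-39)) = (-14 - 1*36)*(-16/7 + (36 - 39)/(-4 - 39)) = (-14 - 36)*(-16/7 - 3/(-43)) = -50*(-16/7 - 1/43*(-3)) = -50*(-16/7 + 3/43) = -50*(-667/301) = 33350/301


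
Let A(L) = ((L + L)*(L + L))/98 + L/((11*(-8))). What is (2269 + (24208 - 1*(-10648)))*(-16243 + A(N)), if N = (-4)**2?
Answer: -29529370125/49 ≈ -6.0264e+8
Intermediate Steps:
N = 16
A(L) = -L/88 + 2*L**2/49 (A(L) = ((2*L)*(2*L))*(1/98) + L/(-88) = (4*L**2)*(1/98) + L*(-1/88) = 2*L**2/49 - L/88 = -L/88 + 2*L**2/49)
(2269 + (24208 - 1*(-10648)))*(-16243 + A(N)) = (2269 + (24208 - 1*(-10648)))*(-16243 + (1/4312)*16*(-49 + 176*16)) = (2269 + (24208 + 10648))*(-16243 + (1/4312)*16*(-49 + 2816)) = (2269 + 34856)*(-16243 + (1/4312)*16*2767) = 37125*(-16243 + 5534/539) = 37125*(-8749443/539) = -29529370125/49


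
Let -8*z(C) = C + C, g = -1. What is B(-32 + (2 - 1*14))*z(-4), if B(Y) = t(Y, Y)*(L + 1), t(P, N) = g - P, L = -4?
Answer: -129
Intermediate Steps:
z(C) = -C/4 (z(C) = -(C + C)/8 = -C/4)
t(P, N) = -1 - P
B(Y) = 3 + 3*Y (B(Y) = (-1 - Y)*(-4 + 1) = (-1 - Y)*(-3) = 3 + 3*Y)
B(-32 + (2 - 1*14))*z(-4) = (3 + 3*(-32 + (2 - 1*14)))*(-1/4*(-4)) = (3 + 3*(-32 + (2 - 14)))*1 = (3 + 3*(-32 - 12))*1 = (3 + 3*(-44))*1 = (3 - 132)*1 = -129*1 = -129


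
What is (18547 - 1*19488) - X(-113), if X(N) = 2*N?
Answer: -715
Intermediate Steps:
(18547 - 1*19488) - X(-113) = (18547 - 1*19488) - 2*(-113) = (18547 - 19488) - 1*(-226) = -941 + 226 = -715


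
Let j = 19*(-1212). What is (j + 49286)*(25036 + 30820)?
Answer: 1466666848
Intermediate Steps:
j = -23028
(j + 49286)*(25036 + 30820) = (-23028 + 49286)*(25036 + 30820) = 26258*55856 = 1466666848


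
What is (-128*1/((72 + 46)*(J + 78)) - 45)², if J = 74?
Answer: 2545505209/1256641 ≈ 2025.6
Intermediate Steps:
(-128*1/((72 + 46)*(J + 78)) - 45)² = (-128*1/((72 + 46)*(74 + 78)) - 45)² = (-128/(152*118) - 45)² = (-128/17936 - 45)² = (-128*1/17936 - 45)² = (-8/1121 - 45)² = (-50453/1121)² = 2545505209/1256641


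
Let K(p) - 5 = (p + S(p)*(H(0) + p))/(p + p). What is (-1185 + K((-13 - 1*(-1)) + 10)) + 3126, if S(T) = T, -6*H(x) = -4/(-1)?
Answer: 11671/6 ≈ 1945.2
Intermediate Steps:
H(x) = -2/3 (H(x) = -(-2)/(3*(-1)) = -(-2)*(-1)/3 = -1/6*4 = -2/3)
K(p) = 5 + (p + p*(-2/3 + p))/(2*p) (K(p) = 5 + (p + p*(-2/3 + p))/(p + p) = 5 + (p + p*(-2/3 + p))/((2*p)) = 5 + (p + p*(-2/3 + p))*(1/(2*p)) = 5 + (p + p*(-2/3 + p))/(2*p))
(-1185 + K((-13 - 1*(-1)) + 10)) + 3126 = (-1185 + (31/6 + ((-13 - 1*(-1)) + 10)/2)) + 3126 = (-1185 + (31/6 + ((-13 + 1) + 10)/2)) + 3126 = (-1185 + (31/6 + (-12 + 10)/2)) + 3126 = (-1185 + (31/6 + (1/2)*(-2))) + 3126 = (-1185 + (31/6 - 1)) + 3126 = (-1185 + 25/6) + 3126 = -7085/6 + 3126 = 11671/6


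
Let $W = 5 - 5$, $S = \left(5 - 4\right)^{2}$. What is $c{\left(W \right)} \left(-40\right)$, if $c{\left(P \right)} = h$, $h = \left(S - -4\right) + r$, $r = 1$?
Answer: $-240$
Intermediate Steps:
$S = 1$ ($S = 1^{2} = 1$)
$W = 0$
$h = 6$ ($h = \left(1 - -4\right) + 1 = \left(1 + 4\right) + 1 = 5 + 1 = 6$)
$c{\left(P \right)} = 6$
$c{\left(W \right)} \left(-40\right) = 6 \left(-40\right) = -240$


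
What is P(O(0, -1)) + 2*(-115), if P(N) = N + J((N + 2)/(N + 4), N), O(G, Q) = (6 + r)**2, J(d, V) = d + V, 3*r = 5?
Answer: -566857/5085 ≈ -111.48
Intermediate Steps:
r = 5/3 (r = (1/3)*5 = 5/3 ≈ 1.6667)
J(d, V) = V + d
O(G, Q) = 529/9 (O(G, Q) = (6 + 5/3)**2 = (23/3)**2 = 529/9)
P(N) = 2*N + (2 + N)/(4 + N) (P(N) = N + (N + (N + 2)/(N + 4)) = N + (N + (2 + N)/(4 + N)) = 2*N + (2 + N)/(4 + N))
P(O(0, -1)) + 2*(-115) = (2 + 529/9 + 2*(529/9)*(4 + 529/9))/(4 + 529/9) + 2*(-115) = (2 + 529/9 + 2*(529/9)*(565/9))/(565/9) - 230 = 9*(2 + 529/9 + 597770/81)/565 - 230 = (9/565)*(602693/81) - 230 = 602693/5085 - 230 = -566857/5085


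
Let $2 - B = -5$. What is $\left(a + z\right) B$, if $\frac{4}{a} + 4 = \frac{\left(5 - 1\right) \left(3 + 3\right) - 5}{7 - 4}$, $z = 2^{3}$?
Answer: $68$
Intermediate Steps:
$B = 7$ ($B = 2 - -5 = 2 + 5 = 7$)
$z = 8$
$a = \frac{12}{7}$ ($a = \frac{4}{-4 + \frac{\left(5 - 1\right) \left(3 + 3\right) - 5}{7 - 4}} = \frac{4}{-4 + \frac{4 \cdot 6 - 5}{3}} = \frac{4}{-4 + \left(24 - 5\right) \frac{1}{3}} = \frac{4}{-4 + 19 \cdot \frac{1}{3}} = \frac{4}{-4 + \frac{19}{3}} = \frac{4}{\frac{7}{3}} = 4 \cdot \frac{3}{7} = \frac{12}{7} \approx 1.7143$)
$\left(a + z\right) B = \left(\frac{12}{7} + 8\right) 7 = \frac{68}{7} \cdot 7 = 68$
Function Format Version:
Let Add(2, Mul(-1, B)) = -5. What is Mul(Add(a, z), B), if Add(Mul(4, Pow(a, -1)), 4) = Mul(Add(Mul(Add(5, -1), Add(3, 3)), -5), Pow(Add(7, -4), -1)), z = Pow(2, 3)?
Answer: 68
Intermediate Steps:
B = 7 (B = Add(2, Mul(-1, -5)) = Add(2, 5) = 7)
z = 8
a = Rational(12, 7) (a = Mul(4, Pow(Add(-4, Mul(Add(Mul(Add(5, -1), Add(3, 3)), -5), Pow(Add(7, -4), -1))), -1)) = Mul(4, Pow(Add(-4, Mul(Add(Mul(4, 6), -5), Pow(3, -1))), -1)) = Mul(4, Pow(Add(-4, Mul(Add(24, -5), Rational(1, 3))), -1)) = Mul(4, Pow(Add(-4, Mul(19, Rational(1, 3))), -1)) = Mul(4, Pow(Add(-4, Rational(19, 3)), -1)) = Mul(4, Pow(Rational(7, 3), -1)) = Mul(4, Rational(3, 7)) = Rational(12, 7) ≈ 1.7143)
Mul(Add(a, z), B) = Mul(Add(Rational(12, 7), 8), 7) = Mul(Rational(68, 7), 7) = 68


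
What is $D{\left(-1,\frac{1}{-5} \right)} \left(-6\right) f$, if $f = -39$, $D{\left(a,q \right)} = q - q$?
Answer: $0$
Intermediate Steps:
$D{\left(a,q \right)} = 0$
$D{\left(-1,\frac{1}{-5} \right)} \left(-6\right) f = 0 \left(-6\right) \left(-39\right) = 0 \left(-39\right) = 0$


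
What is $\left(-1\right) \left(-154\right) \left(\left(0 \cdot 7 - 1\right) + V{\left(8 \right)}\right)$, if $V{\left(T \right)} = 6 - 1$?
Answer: $616$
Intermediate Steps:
$V{\left(T \right)} = 5$
$\left(-1\right) \left(-154\right) \left(\left(0 \cdot 7 - 1\right) + V{\left(8 \right)}\right) = \left(-1\right) \left(-154\right) \left(\left(0 \cdot 7 - 1\right) + 5\right) = 154 \left(\left(0 - 1\right) + 5\right) = 154 \left(-1 + 5\right) = 154 \cdot 4 = 616$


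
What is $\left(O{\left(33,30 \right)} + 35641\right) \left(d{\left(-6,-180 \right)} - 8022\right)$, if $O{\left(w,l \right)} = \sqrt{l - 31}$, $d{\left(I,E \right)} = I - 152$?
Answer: $-291543380 - 8180 i \approx -2.9154 \cdot 10^{8} - 8180.0 i$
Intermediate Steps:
$d{\left(I,E \right)} = -152 + I$
$O{\left(w,l \right)} = \sqrt{-31 + l}$
$\left(O{\left(33,30 \right)} + 35641\right) \left(d{\left(-6,-180 \right)} - 8022\right) = \left(\sqrt{-31 + 30} + 35641\right) \left(\left(-152 - 6\right) - 8022\right) = \left(\sqrt{-1} + 35641\right) \left(-158 - 8022\right) = \left(i + 35641\right) \left(-8180\right) = \left(35641 + i\right) \left(-8180\right) = -291543380 - 8180 i$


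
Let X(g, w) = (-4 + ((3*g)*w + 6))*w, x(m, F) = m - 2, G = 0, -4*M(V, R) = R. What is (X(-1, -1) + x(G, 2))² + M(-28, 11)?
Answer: 185/4 ≈ 46.250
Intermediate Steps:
M(V, R) = -R/4
x(m, F) = -2 + m
X(g, w) = w*(2 + 3*g*w) (X(g, w) = (-4 + (3*g*w + 6))*w = (-4 + (6 + 3*g*w))*w = (2 + 3*g*w)*w = w*(2 + 3*g*w))
(X(-1, -1) + x(G, 2))² + M(-28, 11) = (-(2 + 3*(-1)*(-1)) + (-2 + 0))² - ¼*11 = (-(2 + 3) - 2)² - 11/4 = (-1*5 - 2)² - 11/4 = (-5 - 2)² - 11/4 = (-7)² - 11/4 = 49 - 11/4 = 185/4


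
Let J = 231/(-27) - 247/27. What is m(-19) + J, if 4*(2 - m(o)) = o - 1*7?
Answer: -497/54 ≈ -9.2037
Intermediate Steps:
m(o) = 15/4 - o/4 (m(o) = 2 - (o - 1*7)/4 = 2 - (o - 7)/4 = 2 - (-7 + o)/4 = 2 + (7/4 - o/4) = 15/4 - o/4)
J = -478/27 (J = 231*(-1/27) - 247*1/27 = -77/9 - 247/27 = -478/27 ≈ -17.704)
m(-19) + J = (15/4 - 1/4*(-19)) - 478/27 = (15/4 + 19/4) - 478/27 = 17/2 - 478/27 = -497/54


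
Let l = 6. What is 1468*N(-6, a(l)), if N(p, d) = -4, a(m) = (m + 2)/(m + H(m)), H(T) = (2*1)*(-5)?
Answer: -5872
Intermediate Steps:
H(T) = -10 (H(T) = 2*(-5) = -10)
a(m) = (2 + m)/(-10 + m) (a(m) = (m + 2)/(m - 10) = (2 + m)/(-10 + m))
1468*N(-6, a(l)) = 1468*(-4) = -5872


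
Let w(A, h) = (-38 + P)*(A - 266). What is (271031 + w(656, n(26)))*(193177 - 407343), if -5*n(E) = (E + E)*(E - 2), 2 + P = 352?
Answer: -84105344026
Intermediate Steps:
P = 350 (P = -2 + 352 = 350)
n(E) = -2*E*(-2 + E)/5 (n(E) = -(E + E)*(E - 2)/5 = -2*E*(-2 + E)/5)
w(A, h) = -82992 + 312*A (w(A, h) = (-38 + 350)*(A - 266) = 312*(-266 + A) = -82992 + 312*A)
(271031 + w(656, n(26)))*(193177 - 407343) = (271031 + (-82992 + 312*656))*(193177 - 407343) = (271031 + (-82992 + 204672))*(-214166) = (271031 + 121680)*(-214166) = 392711*(-214166) = -84105344026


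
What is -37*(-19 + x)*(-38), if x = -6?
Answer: -35150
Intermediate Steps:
-37*(-19 + x)*(-38) = -37*(-19 - 6)*(-38) = -37*(-25)*(-38) = 925*(-38) = -35150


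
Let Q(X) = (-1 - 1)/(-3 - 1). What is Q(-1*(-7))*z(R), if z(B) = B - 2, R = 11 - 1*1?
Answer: 4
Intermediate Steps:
R = 10 (R = 11 - 1 = 10)
z(B) = -2 + B
Q(X) = 1/2 (Q(X) = -2/(-4) = -2*(-1/4) = 1/2)
Q(-1*(-7))*z(R) = (-2 + 10)/2 = (1/2)*8 = 4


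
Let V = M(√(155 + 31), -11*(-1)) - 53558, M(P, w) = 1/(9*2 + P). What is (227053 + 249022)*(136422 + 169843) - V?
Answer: 3353518758956/23 + √186/138 ≈ 1.4581e+11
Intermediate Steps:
M(P, w) = 1/(18 + P)
V = -53558 + 1/(18 + √186) (V = 1/(18 + √(155 + 31)) - 53558 = 1/(18 + √186) - 53558 = -53558 + 1/(18 + √186) ≈ -53558.)
(227053 + 249022)*(136422 + 169843) - V = (227053 + 249022)*(136422 + 169843) - (-1231831/23 - √186/138) = 476075*306265 + (1231831/23 + √186/138) = 145805109875 + (1231831/23 + √186/138) = 3353518758956/23 + √186/138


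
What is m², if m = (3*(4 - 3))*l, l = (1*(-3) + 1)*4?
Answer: 576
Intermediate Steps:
l = -8 (l = (-3 + 1)*4 = -2*4 = -8)
m = -24 (m = (3*(4 - 3))*(-8) = (3*1)*(-8) = 3*(-8) = -24)
m² = (-24)² = 576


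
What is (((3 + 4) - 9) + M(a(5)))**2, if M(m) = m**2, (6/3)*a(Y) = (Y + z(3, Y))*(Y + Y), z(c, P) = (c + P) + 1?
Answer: 23990404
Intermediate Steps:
z(c, P) = 1 + P + c (z(c, P) = (P + c) + 1 = 1 + P + c)
a(Y) = Y*(4 + 2*Y) (a(Y) = ((Y + (1 + Y + 3))*(Y + Y))/2 = ((Y + (4 + Y))*(2*Y))/2 = ((4 + 2*Y)*(2*Y))/2 = (2*Y*(4 + 2*Y))/2 = Y*(4 + 2*Y))
(((3 + 4) - 9) + M(a(5)))**2 = (((3 + 4) - 9) + (2*5*(2 + 5))**2)**2 = ((7 - 9) + (2*5*7)**2)**2 = (-2 + 70**2)**2 = (-2 + 4900)**2 = 4898**2 = 23990404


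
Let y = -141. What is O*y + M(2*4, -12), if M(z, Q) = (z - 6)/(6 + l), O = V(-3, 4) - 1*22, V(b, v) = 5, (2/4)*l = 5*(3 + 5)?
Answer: 103072/43 ≈ 2397.0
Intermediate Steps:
l = 80 (l = 2*(5*(3 + 5)) = 2*(5*8) = 2*40 = 80)
O = -17 (O = 5 - 1*22 = 5 - 22 = -17)
M(z, Q) = -3/43 + z/86 (M(z, Q) = (z - 6)/(6 + 80) = (-6 + z)/86 = (-6 + z)*(1/86) = -3/43 + z/86)
O*y + M(2*4, -12) = -17*(-141) + (-3/43 + (2*4)/86) = 2397 + (-3/43 + (1/86)*8) = 2397 + (-3/43 + 4/43) = 2397 + 1/43 = 103072/43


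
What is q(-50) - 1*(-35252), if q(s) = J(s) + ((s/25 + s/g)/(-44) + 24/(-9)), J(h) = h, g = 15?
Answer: 387194/11 ≈ 35199.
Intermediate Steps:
q(s) = -8/3 + 823*s/825 (q(s) = s + ((s/25 + s/15)/(-44) + 24/(-9)) = s + ((s*(1/25) + s*(1/15))*(-1/44) + 24*(-⅑)) = s + ((s/25 + s/15)*(-1/44) - 8/3) = s + ((8*s/75)*(-1/44) - 8/3) = s + (-2*s/825 - 8/3) = s + (-8/3 - 2*s/825) = -8/3 + 823*s/825)
q(-50) - 1*(-35252) = (-8/3 + (823/825)*(-50)) - 1*(-35252) = (-8/3 - 1646/33) + 35252 = -578/11 + 35252 = 387194/11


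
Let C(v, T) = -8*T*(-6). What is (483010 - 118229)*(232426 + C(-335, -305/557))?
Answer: 47219675515402/557 ≈ 8.4775e+10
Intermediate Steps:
C(v, T) = 48*T
(483010 - 118229)*(232426 + C(-335, -305/557)) = (483010 - 118229)*(232426 + 48*(-305/557)) = 364781*(232426 + 48*(-305*1/557)) = 364781*(232426 + 48*(-305/557)) = 364781*(232426 - 14640/557) = 364781*(129446642/557) = 47219675515402/557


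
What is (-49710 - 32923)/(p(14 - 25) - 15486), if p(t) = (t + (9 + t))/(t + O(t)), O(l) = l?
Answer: 1817926/340679 ≈ 5.3362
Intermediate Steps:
p(t) = (9 + 2*t)/(2*t) (p(t) = (t + (9 + t))/(t + t) = (9 + 2*t)/((2*t)) = (9 + 2*t)*(1/(2*t)) = (9 + 2*t)/(2*t))
(-49710 - 32923)/(p(14 - 25) - 15486) = (-49710 - 32923)/((9/2 + (14 - 25))/(14 - 25) - 15486) = -82633/((9/2 - 11)/(-11) - 15486) = -82633/(-1/11*(-13/2) - 15486) = -82633/(13/22 - 15486) = -82633/(-340679/22) = -82633*(-22/340679) = 1817926/340679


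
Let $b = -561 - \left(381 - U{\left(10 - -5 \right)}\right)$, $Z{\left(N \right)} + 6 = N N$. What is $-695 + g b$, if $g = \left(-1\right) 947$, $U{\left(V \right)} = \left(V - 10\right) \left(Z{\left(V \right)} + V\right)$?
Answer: $-216611$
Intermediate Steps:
$Z{\left(N \right)} = -6 + N^{2}$ ($Z{\left(N \right)} = -6 + N N = -6 + N^{2}$)
$U{\left(V \right)} = \left(-10 + V\right) \left(-6 + V + V^{2}\right)$ ($U{\left(V \right)} = \left(V - 10\right) \left(\left(-6 + V^{2}\right) + V\right) = \left(-10 + V\right) \left(-6 + V + V^{2}\right)$)
$g = -947$
$b = 228$ ($b = -561 - \left(381 - \left(60 + \left(10 - -5\right)^{3} - 16 \left(10 - -5\right) - 9 \left(10 - -5\right)^{2}\right)\right) = -561 - \left(381 - \left(60 + \left(10 + 5\right)^{3} - 16 \left(10 + 5\right) - 9 \left(10 + 5\right)^{2}\right)\right) = -561 - \left(381 - \left(60 + 15^{3} - 240 - 9 \cdot 15^{2}\right)\right) = -561 - \left(381 - \left(60 + 3375 - 240 - 2025\right)\right) = -561 - \left(381 - 1170\right) = -561 - -789 = -561 + 789 = 228$)
$-695 + g b = -695 - 215916 = -216611$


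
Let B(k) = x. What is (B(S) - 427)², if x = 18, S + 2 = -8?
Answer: 167281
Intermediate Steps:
S = -10 (S = -2 - 8 = -10)
B(k) = 18
(B(S) - 427)² = (18 - 427)² = (-409)² = 167281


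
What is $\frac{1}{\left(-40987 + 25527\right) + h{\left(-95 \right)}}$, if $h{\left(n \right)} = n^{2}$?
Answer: $- \frac{1}{6435} \approx -0.0001554$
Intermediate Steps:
$\frac{1}{\left(-40987 + 25527\right) + h{\left(-95 \right)}} = \frac{1}{\left(-40987 + 25527\right) + \left(-95\right)^{2}} = \frac{1}{-15460 + 9025} = \frac{1}{-6435} = - \frac{1}{6435}$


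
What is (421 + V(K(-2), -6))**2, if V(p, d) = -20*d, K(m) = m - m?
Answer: 292681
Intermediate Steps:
K(m) = 0
(421 + V(K(-2), -6))**2 = (421 - 20*(-6))**2 = (421 + 120)**2 = 541**2 = 292681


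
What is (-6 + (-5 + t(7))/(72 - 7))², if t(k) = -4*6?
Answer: 175561/4225 ≈ 41.553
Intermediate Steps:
t(k) = -24
(-6 + (-5 + t(7))/(72 - 7))² = (-6 + (-5 - 24)/(72 - 7))² = (-6 - 29/65)² = (-419/65)² = 175561/4225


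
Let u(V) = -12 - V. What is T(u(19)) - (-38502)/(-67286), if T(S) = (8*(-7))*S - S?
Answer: 59427930/33643 ≈ 1766.4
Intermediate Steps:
T(S) = -57*S (T(S) = -56*S - S = -57*S)
T(u(19)) - (-38502)/(-67286) = -57*(-12 - 1*19) - (-38502)/(-67286) = -57*(-12 - 19) - (-38502)*(-1)/67286 = -57*(-31) - 1*19251/33643 = 1767 - 19251/33643 = 59427930/33643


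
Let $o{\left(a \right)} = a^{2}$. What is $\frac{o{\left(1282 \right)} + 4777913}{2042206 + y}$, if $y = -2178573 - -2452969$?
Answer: $\frac{6421437}{2316602} \approx 2.7719$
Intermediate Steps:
$y = 274396$ ($y = -2178573 + 2452969 = 274396$)
$\frac{o{\left(1282 \right)} + 4777913}{2042206 + y} = \frac{1282^{2} + 4777913}{2042206 + 274396} = \frac{1643524 + 4777913}{2316602} = 6421437 \cdot \frac{1}{2316602} = \frac{6421437}{2316602}$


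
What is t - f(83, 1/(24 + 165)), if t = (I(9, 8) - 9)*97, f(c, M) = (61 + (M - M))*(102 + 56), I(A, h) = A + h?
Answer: -8862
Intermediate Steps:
f(c, M) = 9638 (f(c, M) = (61 + 0)*158 = 61*158 = 9638)
t = 776 (t = ((9 + 8) - 9)*97 = (17 - 9)*97 = 8*97 = 776)
t - f(83, 1/(24 + 165)) = 776 - 1*9638 = 776 - 9638 = -8862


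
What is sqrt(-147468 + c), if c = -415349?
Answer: I*sqrt(562817) ≈ 750.21*I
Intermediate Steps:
sqrt(-147468 + c) = sqrt(-147468 - 415349) = sqrt(-562817) = I*sqrt(562817)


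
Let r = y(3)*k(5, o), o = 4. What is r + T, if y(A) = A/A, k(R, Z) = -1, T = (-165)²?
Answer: 27224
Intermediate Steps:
T = 27225
y(A) = 1
r = -1 (r = 1*(-1) = -1)
r + T = -1 + 27225 = 27224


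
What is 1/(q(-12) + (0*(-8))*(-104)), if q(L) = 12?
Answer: 1/12 ≈ 0.083333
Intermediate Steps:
1/(q(-12) + (0*(-8))*(-104)) = 1/(12 + (0*(-8))*(-104)) = 1/(12 + 0*(-104)) = 1/(12 + 0) = 1/12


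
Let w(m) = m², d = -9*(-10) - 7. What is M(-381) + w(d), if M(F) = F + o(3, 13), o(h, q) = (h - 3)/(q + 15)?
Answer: 6508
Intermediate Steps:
o(h, q) = (-3 + h)/(15 + q)
d = 83 (d = 90 - 7 = 83)
M(F) = F (M(F) = F + (-3 + 3)/(15 + 13) = F + 0/28 = F + (1/28)*0 = F + 0 = F)
M(-381) + w(d) = -381 + 83² = -381 + 6889 = 6508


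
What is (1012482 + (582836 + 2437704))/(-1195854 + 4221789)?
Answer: 4033022/3025935 ≈ 1.3328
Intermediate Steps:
(1012482 + (582836 + 2437704))/(-1195854 + 4221789) = (1012482 + 3020540)/3025935 = 4033022*(1/3025935) = 4033022/3025935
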